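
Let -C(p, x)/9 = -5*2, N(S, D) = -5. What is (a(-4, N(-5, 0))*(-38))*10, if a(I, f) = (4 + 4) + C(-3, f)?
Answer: -37240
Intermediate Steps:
C(p, x) = 90 (C(p, x) = -(-45)*2 = -9*(-10) = 90)
a(I, f) = 98 (a(I, f) = (4 + 4) + 90 = 8 + 90 = 98)
(a(-4, N(-5, 0))*(-38))*10 = (98*(-38))*10 = -3724*10 = -37240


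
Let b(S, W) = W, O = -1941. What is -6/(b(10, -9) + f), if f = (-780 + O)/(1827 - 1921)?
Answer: -188/625 ≈ -0.30080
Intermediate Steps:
f = 2721/94 (f = (-780 - 1941)/(1827 - 1921) = -2721/(-94) = -2721*(-1/94) = 2721/94 ≈ 28.947)
-6/(b(10, -9) + f) = -6/(-9 + 2721/94) = -6/1875/94 = -6*94/1875 = -188/625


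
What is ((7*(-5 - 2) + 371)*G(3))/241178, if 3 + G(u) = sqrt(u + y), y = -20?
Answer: -3/749 + I*sqrt(17)/749 ≈ -0.0040053 + 0.0055048*I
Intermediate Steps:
G(u) = -3 + sqrt(-20 + u) (G(u) = -3 + sqrt(u - 20) = -3 + sqrt(-20 + u))
((7*(-5 - 2) + 371)*G(3))/241178 = ((7*(-5 - 2) + 371)*(-3 + sqrt(-20 + 3)))/241178 = ((7*(-7) + 371)*(-3 + sqrt(-17)))*(1/241178) = ((-49 + 371)*(-3 + I*sqrt(17)))*(1/241178) = (322*(-3 + I*sqrt(17)))*(1/241178) = (-966 + 322*I*sqrt(17))*(1/241178) = -3/749 + I*sqrt(17)/749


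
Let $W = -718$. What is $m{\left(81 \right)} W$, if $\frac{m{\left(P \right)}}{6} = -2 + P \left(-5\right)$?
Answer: $1753356$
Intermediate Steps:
$m{\left(P \right)} = -12 - 30 P$ ($m{\left(P \right)} = 6 \left(-2 + P \left(-5\right)\right) = 6 \left(-2 - 5 P\right) = -12 - 30 P$)
$m{\left(81 \right)} W = \left(-12 - 2430\right) \left(-718\right) = \left(-2442\right) \left(-718\right) = 1753356$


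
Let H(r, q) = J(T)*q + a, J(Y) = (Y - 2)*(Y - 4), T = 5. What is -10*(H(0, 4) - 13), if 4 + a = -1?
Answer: 60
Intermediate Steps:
a = -5 (a = -4 - 1 = -5)
J(Y) = (-4 + Y)*(-2 + Y) (J(Y) = (-2 + Y)*(-4 + Y) = (-4 + Y)*(-2 + Y))
H(r, q) = -5 + 3*q (H(r, q) = (8 + 5² - 6*5)*q - 5 = (8 + 25 - 30)*q - 5 = 3*q - 5 = -5 + 3*q)
-10*(H(0, 4) - 13) = -10*((-5 + 3*4) - 13) = -10*((-5 + 12) - 13) = -10*(7 - 13) = -10*(-6) = 60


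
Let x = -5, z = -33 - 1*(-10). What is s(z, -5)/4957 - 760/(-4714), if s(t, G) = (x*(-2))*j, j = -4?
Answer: 1789380/11683649 ≈ 0.15315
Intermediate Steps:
z = -23 (z = -33 + 10 = -23)
s(t, G) = -40 (s(t, G) = -5*(-2)*(-4) = 10*(-4) = -40)
s(z, -5)/4957 - 760/(-4714) = -40/4957 - 760/(-4714) = -40*1/4957 - 760*(-1/4714) = -40/4957 + 380/2357 = 1789380/11683649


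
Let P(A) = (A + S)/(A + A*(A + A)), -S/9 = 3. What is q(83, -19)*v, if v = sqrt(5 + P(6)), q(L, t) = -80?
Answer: -40*sqrt(3198)/13 ≈ -174.00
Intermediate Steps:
S = -27 (S = -9*3 = -27)
P(A) = (-27 + A)/(A + 2*A**2) (P(A) = (A - 27)/(A + A*(A + A)) = (-27 + A)/(A + A*(2*A)) = (-27 + A)/(A + 2*A**2))
v = sqrt(3198)/26 (v = sqrt(5 + (-27 + 6)/(6*(1 + 2*6))) = sqrt(5 + (1/6)*(-21)/(1 + 12)) = sqrt(5 + (1/6)*(-21)/13) = sqrt(5 + (1/6)*(1/13)*(-21)) = sqrt(5 - 7/26) = sqrt(123/26) = sqrt(3198)/26 ≈ 2.1750)
q(83, -19)*v = -40*sqrt(3198)/13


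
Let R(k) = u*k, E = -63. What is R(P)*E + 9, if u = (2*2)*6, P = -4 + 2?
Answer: 3033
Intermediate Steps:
P = -2
u = 24 (u = 4*6 = 24)
R(k) = 24*k
R(P)*E + 9 = (24*(-2))*(-63) + 9 = -48*(-63) + 9 = 3024 + 9 = 3033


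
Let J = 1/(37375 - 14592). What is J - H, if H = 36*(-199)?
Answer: 163217413/22783 ≈ 7164.0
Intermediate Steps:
H = -7164
J = 1/22783 ≈ 4.3892e-5
J - H = 1/22783 - 1*(-7164) = 1/22783 + 7164 = 163217413/22783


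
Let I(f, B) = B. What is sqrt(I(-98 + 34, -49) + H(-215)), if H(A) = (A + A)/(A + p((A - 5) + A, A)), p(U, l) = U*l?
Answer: I*sqrt(2307578)/217 ≈ 7.0003*I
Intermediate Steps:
H(A) = 2*A/(A + A*(-5 + 2*A)) (H(A) = (A + A)/(A + ((A - 5) + A)*A) = (2*A)/(A + ((-5 + A) + A)*A) = (2*A)/(A + (-5 + 2*A)*A) = (2*A)/(A + A*(-5 + 2*A)) = 2*A/(A + A*(-5 + 2*A)))
sqrt(I(-98 + 34, -49) + H(-215)) = sqrt(-49 + 1/(-2 - 215)) = sqrt(-49 + 1/(-217)) = sqrt(-49 - 1/217) = sqrt(-10634/217) = I*sqrt(2307578)/217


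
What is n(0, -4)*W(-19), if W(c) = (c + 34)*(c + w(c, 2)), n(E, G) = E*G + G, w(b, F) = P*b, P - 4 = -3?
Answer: 2280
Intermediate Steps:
P = 1 (P = 4 - 3 = 1)
w(b, F) = b (w(b, F) = 1*b = b)
n(E, G) = G + E*G
W(c) = 2*c*(34 + c) (W(c) = (c + 34)*(c + c) = (34 + c)*(2*c) = 2*c*(34 + c))
n(0, -4)*W(-19) = (-4*(1 + 0))*(2*(-19)*(34 - 19)) = (-4*1)*(2*(-19)*15) = -4*(-570) = 2280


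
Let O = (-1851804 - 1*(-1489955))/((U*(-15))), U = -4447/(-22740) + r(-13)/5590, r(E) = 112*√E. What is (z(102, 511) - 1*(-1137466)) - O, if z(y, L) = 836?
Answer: 556292902552475378/540217098277 + 6007634693725056*I*√13/540217098277 ≈ 1.0298e+6 + 40097.0*I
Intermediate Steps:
U = 4447/22740 + 56*I*√13/2795 (U = -4447/(-22740) + (112*√(-13))/5590 = -4447*(-1/22740) + (112*(I*√13))*(1/5590) = 4447/22740 + (112*I*√13)*(1/5590) = 4447/22740 + 56*I*√13/2795 ≈ 0.19556 + 0.07224*I)
O = -361849/(-4447/1516 - 168*I*√13/559) (O = (-1851804 - 1*(-1489955))/(((4447/22740 + 56*I*√13/2795)*(-15))) = (-1851804 + 1489955)/(-4447/1516 - 168*I*√13/559) = -361849/(-4447/1516 - 168*I*√13/559) ≈ 1.0854e+5 - 40097.0*I)
(z(102, 511) - 1*(-1137466)) - O = (836 - 1*(-1137466)) - (58637300850430276/540217098277 - 6007634693725056*I*√13/540217098277) = (836 + 1137466) + (-58637300850430276/540217098277 + 6007634693725056*I*√13/540217098277) = 1138302 + (-58637300850430276/540217098277 + 6007634693725056*I*√13/540217098277) = 556292902552475378/540217098277 + 6007634693725056*I*√13/540217098277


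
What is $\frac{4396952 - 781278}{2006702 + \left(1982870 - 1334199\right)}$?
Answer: $\frac{3615674}{2655373} \approx 1.3616$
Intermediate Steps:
$\frac{4396952 - 781278}{2006702 + \left(1982870 - 1334199\right)} = \frac{3615674}{2006702 + 648671} = \frac{3615674}{2655373}$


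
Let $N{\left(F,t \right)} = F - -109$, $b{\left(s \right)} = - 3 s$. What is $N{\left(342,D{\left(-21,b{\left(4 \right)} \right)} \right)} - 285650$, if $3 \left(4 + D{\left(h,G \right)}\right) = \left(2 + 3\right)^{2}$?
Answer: $-285199$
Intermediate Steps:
$D{\left(h,G \right)} = \frac{13}{3}$ ($D{\left(h,G \right)} = -4 + \frac{\left(2 + 3\right)^{2}}{3} = -4 + \frac{5^{2}}{3} = -4 + \frac{1}{3} \cdot 25 = -4 + \frac{25}{3} = \frac{13}{3}$)
$N{\left(F,t \right)} = 109 + F$ ($N{\left(F,t \right)} = F + 109 = 109 + F$)
$N{\left(342,D{\left(-21,b{\left(4 \right)} \right)} \right)} - 285650 = \left(109 + 342\right) - 285650 = 451 - 285650 = -285199$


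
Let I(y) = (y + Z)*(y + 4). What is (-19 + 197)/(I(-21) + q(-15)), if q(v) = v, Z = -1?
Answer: 178/359 ≈ 0.49582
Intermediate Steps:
I(y) = (-1 + y)*(4 + y) (I(y) = (y - 1)*(y + 4) = (-1 + y)*(4 + y))
(-19 + 197)/(I(-21) + q(-15)) = (-19 + 197)/((-4 + (-21)² + 3*(-21)) - 15) = 178/((-4 + 441 - 63) - 15) = 178/(374 - 15) = 178/359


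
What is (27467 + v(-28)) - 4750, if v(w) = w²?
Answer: 23501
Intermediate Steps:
(27467 + v(-28)) - 4750 = (27467 + (-28)²) - 4750 = (27467 + 784) - 4750 = 28251 - 4750 = 23501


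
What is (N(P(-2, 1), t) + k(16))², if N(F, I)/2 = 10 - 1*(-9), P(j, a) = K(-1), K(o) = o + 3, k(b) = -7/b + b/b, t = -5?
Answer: 380689/256 ≈ 1487.1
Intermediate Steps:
k(b) = 1 - 7/b (k(b) = -7/b + 1 = 1 - 7/b)
K(o) = 3 + o
P(j, a) = 2 (P(j, a) = 3 - 1 = 2)
N(F, I) = 38 (N(F, I) = 2*(10 - 1*(-9)) = 2*(10 + 9) = 2*19 = 38)
(N(P(-2, 1), t) + k(16))² = (38 + (-7 + 16)/16)² = (38 + (1/16)*9)² = (38 + 9/16)² = (617/16)² = 380689/256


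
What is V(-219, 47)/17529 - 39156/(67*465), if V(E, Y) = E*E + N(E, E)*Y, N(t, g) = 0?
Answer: 89762159/60679555 ≈ 1.4793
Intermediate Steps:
V(E, Y) = E² (V(E, Y) = E*E + 0*Y = E² + 0 = E²)
V(-219, 47)/17529 - 39156/(67*465) = (-219)²/17529 - 39156/(67*465) = 47961*(1/17529) - 39156/31155 = 15987/5843 - 39156*1/31155 = 15987/5843 - 13052/10385 = 89762159/60679555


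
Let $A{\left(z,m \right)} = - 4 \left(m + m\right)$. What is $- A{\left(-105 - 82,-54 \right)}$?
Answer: $-432$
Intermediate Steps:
$A{\left(z,m \right)} = - 8 m$ ($A{\left(z,m \right)} = - 4 \cdot 2 m = - 8 m$)
$- A{\left(-105 - 82,-54 \right)} = - \left(-8\right) \left(-54\right) = \left(-1\right) 432 = -432$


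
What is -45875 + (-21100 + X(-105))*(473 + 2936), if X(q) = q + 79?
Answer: -72064409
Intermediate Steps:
X(q) = 79 + q
-45875 + (-21100 + X(-105))*(473 + 2936) = -45875 + (-21100 + (79 - 105))*(473 + 2936) = -45875 + (-21100 - 26)*3409 = -45875 - 21126*3409 = -45875 - 72018534 = -72064409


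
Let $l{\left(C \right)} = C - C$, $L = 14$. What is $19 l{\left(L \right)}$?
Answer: $0$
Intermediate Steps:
$l{\left(C \right)} = 0$
$19 l{\left(L \right)} = 19 \cdot 0 = 0$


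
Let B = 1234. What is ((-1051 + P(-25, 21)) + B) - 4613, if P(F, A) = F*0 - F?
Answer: -4405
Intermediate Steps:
P(F, A) = -F (P(F, A) = 0 - F = -F)
((-1051 + P(-25, 21)) + B) - 4613 = ((-1051 - 1*(-25)) + 1234) - 4613 = ((-1051 + 25) + 1234) - 4613 = (-1026 + 1234) - 4613 = 208 - 4613 = -4405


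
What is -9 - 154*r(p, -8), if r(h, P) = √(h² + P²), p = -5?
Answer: -9 - 154*√89 ≈ -1461.8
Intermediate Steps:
r(h, P) = √(P² + h²)
-9 - 154*r(p, -8) = -9 - 154*√((-8)² + (-5)²) = -9 - 154*√(64 + 25) = -9 - 154*√89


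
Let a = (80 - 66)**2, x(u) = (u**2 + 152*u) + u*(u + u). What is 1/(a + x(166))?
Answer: 1/108096 ≈ 9.2510e-6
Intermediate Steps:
x(u) = 3*u**2 + 152*u (x(u) = (u**2 + 152*u) + u*(2*u) = (u**2 + 152*u) + 2*u**2 = 3*u**2 + 152*u)
a = 196 (a = 14**2 = 196)
1/(a + x(166)) = 1/(196 + 166*(152 + 3*166)) = 1/(196 + 166*(152 + 498)) = 1/(196 + 166*650) = 1/(196 + 107900) = 1/108096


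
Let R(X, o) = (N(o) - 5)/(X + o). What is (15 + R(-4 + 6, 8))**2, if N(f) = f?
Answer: 23409/100 ≈ 234.09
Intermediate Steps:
R(X, o) = (-5 + o)/(X + o) (R(X, o) = (o - 5)/(X + o) = (-5 + o)/(X + o))
(15 + R(-4 + 6, 8))**2 = (15 + (-5 + 8)/((-4 + 6) + 8))**2 = (15 + 3/(2 + 8))**2 = (15 + 3/10)**2 = (153/10)**2 = 23409/100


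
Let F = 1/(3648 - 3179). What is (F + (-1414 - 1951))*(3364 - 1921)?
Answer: -2277319512/469 ≈ -4.8557e+6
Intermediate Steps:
F = 1/469 ≈ 0.0021322
(F + (-1414 - 1951))*(3364 - 1921) = (1/469 + (-1414 - 1951))*(3364 - 1921) = (1/469 - 3365)*1443 = -1578184/469*1443 = -2277319512/469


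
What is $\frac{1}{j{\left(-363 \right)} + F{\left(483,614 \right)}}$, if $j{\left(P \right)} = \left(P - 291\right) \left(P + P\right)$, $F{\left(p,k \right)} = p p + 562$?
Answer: $\frac{1}{708655} \approx 1.4111 \cdot 10^{-6}$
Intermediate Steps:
$F{\left(p,k \right)} = 562 + p^{2}$ ($F{\left(p,k \right)} = p^{2} + 562 = 562 + p^{2}$)
$j{\left(P \right)} = 2 P \left(-291 + P\right)$ ($j{\left(P \right)} = \left(-291 + P\right) 2 P = 2 P \left(-291 + P\right)$)
$\frac{1}{j{\left(-363 \right)} + F{\left(483,614 \right)}} = \frac{1}{2 \left(-363\right) \left(-291 - 363\right) + \left(562 + 483^{2}\right)} = \frac{1}{2 \left(-363\right) \left(-654\right) + \left(562 + 233289\right)} = \frac{1}{474804 + 233851} = \frac{1}{708655}$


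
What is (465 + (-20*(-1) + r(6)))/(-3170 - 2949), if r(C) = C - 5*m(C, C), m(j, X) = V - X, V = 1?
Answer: -516/6119 ≈ -0.084327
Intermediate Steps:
m(j, X) = 1 - X
r(C) = -5 + 6*C (r(C) = C - 5*(1 - C) = C + (-5 + 5*C) = -5 + 6*C)
(465 + (-20*(-1) + r(6)))/(-3170 - 2949) = (465 + (-20*(-1) + (-5 + 6*6)))/(-3170 - 2949) = (465 + (20 + (-5 + 36)))/(-6119) = (465 + (20 + 31))*(-1/6119) = (465 + 51)*(-1/6119) = 516*(-1/6119) = -516/6119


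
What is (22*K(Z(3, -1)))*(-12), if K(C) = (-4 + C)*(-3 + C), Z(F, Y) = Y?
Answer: -5280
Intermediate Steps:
(22*K(Z(3, -1)))*(-12) = (22*(12 + (-1)² - 7*(-1)))*(-12) = (22*(12 + 1 + 7))*(-12) = (22*20)*(-12) = 440*(-12) = -5280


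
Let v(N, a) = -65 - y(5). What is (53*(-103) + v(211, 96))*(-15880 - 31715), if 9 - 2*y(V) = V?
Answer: 263009970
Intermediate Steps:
y(V) = 9/2 - V/2
v(N, a) = -67 (v(N, a) = -65 - (9/2 - 1/2*5) = -65 - (9/2 - 5/2) = -65 - 1*2 = -65 - 2 = -67)
(53*(-103) + v(211, 96))*(-15880 - 31715) = (53*(-103) - 67)*(-15880 - 31715) = (-5459 - 67)*(-47595) = -5526*(-47595) = 263009970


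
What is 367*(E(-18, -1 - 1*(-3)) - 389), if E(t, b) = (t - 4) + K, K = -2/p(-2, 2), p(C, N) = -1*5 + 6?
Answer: -151571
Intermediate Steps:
p(C, N) = 1 (p(C, N) = -5 + 6 = 1)
K = -2 (K = -2/1 = -2*1 = -2)
E(t, b) = -6 + t (E(t, b) = (t - 4) - 2 = (-4 + t) - 2 = -6 + t)
367*(E(-18, -1 - 1*(-3)) - 389) = 367*((-6 - 18) - 389) = 367*(-24 - 389) = 367*(-413) = -151571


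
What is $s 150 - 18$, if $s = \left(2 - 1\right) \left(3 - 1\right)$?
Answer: $282$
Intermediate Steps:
$s = 2$ ($s = 1 \cdot 2 = 2$)
$s 150 - 18 = 2 \cdot 150 - 18 = 300 - 18 = 282$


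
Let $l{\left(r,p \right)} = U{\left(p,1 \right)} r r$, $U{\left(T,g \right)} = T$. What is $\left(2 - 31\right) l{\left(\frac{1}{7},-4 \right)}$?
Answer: $\frac{116}{49} \approx 2.3673$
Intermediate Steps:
$l{\left(r,p \right)} = p r^{2}$ ($l{\left(r,p \right)} = p r r = p r^{2}$)
$\left(2 - 31\right) l{\left(\frac{1}{7},-4 \right)} = \left(2 - 31\right) \left(- 4 \left(\frac{1}{7}\right)^{2}\right) = - 29 \left(- \frac{4}{49}\right) = - 29 \left(\left(-4\right) \frac{1}{49}\right) = \left(-29\right) \left(- \frac{4}{49}\right) = \frac{116}{49}$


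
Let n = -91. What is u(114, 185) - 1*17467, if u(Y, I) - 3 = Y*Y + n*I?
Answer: -21303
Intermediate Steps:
u(Y, I) = 3 + Y² - 91*I (u(Y, I) = 3 + (Y*Y - 91*I) = 3 + (Y² - 91*I) = 3 + Y² - 91*I)
u(114, 185) - 1*17467 = (3 + 114² - 91*185) - 1*17467 = (3 + 12996 - 16835) - 17467 = -3836 - 17467 = -21303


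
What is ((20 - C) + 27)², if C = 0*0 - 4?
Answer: 2601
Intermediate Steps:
C = -4 (C = 0 - 4 = -4)
((20 - C) + 27)² = ((20 - 1*(-4)) + 27)² = ((20 + 4) + 27)² = (24 + 27)² = 51² = 2601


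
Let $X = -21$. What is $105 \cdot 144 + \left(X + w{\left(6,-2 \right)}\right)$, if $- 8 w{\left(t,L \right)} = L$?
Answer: $\frac{60397}{4} \approx 15099.0$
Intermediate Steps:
$w{\left(t,L \right)} = - \frac{L}{8}$
$105 \cdot 144 + \left(X + w{\left(6,-2 \right)}\right) = 105 \cdot 144 - \frac{83}{4} = 15120 + \left(-21 + \frac{1}{4}\right) = 15120 - \frac{83}{4} = \frac{60397}{4}$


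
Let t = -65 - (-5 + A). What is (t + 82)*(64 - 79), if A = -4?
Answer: -390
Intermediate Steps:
t = -56 (t = -65 - (-5 - 4) = -65 - (-9) = -65 - 1*(-9) = -65 + 9 = -56)
(t + 82)*(64 - 79) = (-56 + 82)*(64 - 79) = 26*(-15) = -390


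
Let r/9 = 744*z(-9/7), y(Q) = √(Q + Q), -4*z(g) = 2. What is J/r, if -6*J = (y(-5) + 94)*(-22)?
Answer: -517/5022 - 11*I*√10/10044 ≈ -0.10295 - 0.0034633*I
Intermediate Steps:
z(g) = -½ (z(g) = -¼*2 = -½)
y(Q) = √2*√Q (y(Q) = √(2*Q) = √2*√Q)
r = -3348 (r = 9*(744*(-½)) = 9*(-372) = -3348)
J = 1034/3 + 11*I*√10/3 (J = -(√2*√(-5) + 94)*(-22)/6 = -(√2*(I*√5) + 94)*(-22)/6 = -(I*√10 + 94)*(-22)/6 = -(94 + I*√10)*(-22)/6 = -(-2068 - 22*I*√10)/6 = 1034/3 + 11*I*√10/3 ≈ 344.67 + 11.595*I)
J/r = (1034/3 + 11*I*√10/3)/(-3348) = (1034/3 + 11*I*√10/3)*(-1/3348) = -517/5022 - 11*I*√10/10044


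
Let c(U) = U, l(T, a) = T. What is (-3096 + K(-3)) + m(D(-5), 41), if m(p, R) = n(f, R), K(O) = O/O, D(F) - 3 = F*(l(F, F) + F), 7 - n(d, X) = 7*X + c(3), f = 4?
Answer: -3378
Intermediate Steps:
n(d, X) = 4 - 7*X (n(d, X) = 7 - (7*X + 3) = 7 - (3 + 7*X) = 7 + (-3 - 7*X) = 4 - 7*X)
D(F) = 3 + 2*F² (D(F) = 3 + F*(F + F) = 3 + F*(2*F) = 3 + 2*F²)
K(O) = 1
m(p, R) = 4 - 7*R
(-3096 + K(-3)) + m(D(-5), 41) = (-3096 + 1) + (4 - 7*41) = -3095 + (4 - 287) = -3095 - 283 = -3378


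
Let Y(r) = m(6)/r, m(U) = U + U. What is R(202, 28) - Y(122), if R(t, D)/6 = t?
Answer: 73926/61 ≈ 1211.9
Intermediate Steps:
m(U) = 2*U
R(t, D) = 6*t
Y(r) = 12/r (Y(r) = (2*6)/r = 12/r)
R(202, 28) - Y(122) = 6*202 - 12/122 = 1212 - 12/122 = 1212 - 1*6/61 = 1212 - 6/61 = 73926/61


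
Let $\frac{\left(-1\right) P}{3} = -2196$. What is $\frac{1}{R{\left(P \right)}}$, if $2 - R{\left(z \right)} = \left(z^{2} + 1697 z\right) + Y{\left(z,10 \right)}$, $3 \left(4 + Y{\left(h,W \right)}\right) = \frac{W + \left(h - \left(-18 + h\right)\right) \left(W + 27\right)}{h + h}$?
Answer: $- \frac{9882}{539375114437} \approx -1.8321 \cdot 10^{-8}$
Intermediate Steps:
$P = 6588$ ($P = \left(-3\right) \left(-2196\right) = 6588$)
$Y{\left(h,W \right)} = -4 + \frac{486 + 19 W}{6 h}$ ($Y{\left(h,W \right)} = -4 + \frac{\left(W + \left(h - \left(-18 + h\right)\right) \left(W + 27\right)\right) \frac{1}{h + h}}{3} = -4 + \frac{\left(W + 18 \left(27 + W\right)\right) \frac{1}{2 h}}{3} = -4 + \frac{\left(W + \left(486 + 18 W\right)\right) \frac{1}{2 h}}{3} = -4 + \frac{\left(486 + 19 W\right) \frac{1}{2 h}}{3} = -4 + \frac{\frac{1}{2} \frac{1}{h} \left(486 + 19 W\right)}{3} = -4 + \frac{486 + 19 W}{6 h}$)
$R{\left(z \right)} = 2 - z^{2} - 1697 z - \frac{676 - 24 z}{6 z}$ ($R{\left(z \right)} = 2 - \left(\left(z^{2} + 1697 z\right) + \frac{486 - 24 z + 19 \cdot 10}{6 z}\right) = 2 - \left(\left(z^{2} + 1697 z\right) + \frac{486 - 24 z + 190}{6 z}\right) = 2 - \left(\left(z^{2} + 1697 z\right) + \frac{676 - 24 z}{6 z}\right) = 2 - \left(z^{2} + 1697 z + \frac{676 - 24 z}{6 z}\right) = 2 - z^{2} - 1697 z - \frac{676 - 24 z}{6 z}$)
$\frac{1}{R{\left(P \right)}} = \frac{1}{6 - 6588^{2} - 11179836 - \frac{338}{3 \cdot 6588}} = \frac{1}{6 - 43401744 - 11179836 - \frac{169}{9882}} = \frac{1}{- \frac{539375114437}{9882}} = - \frac{9882}{539375114437}$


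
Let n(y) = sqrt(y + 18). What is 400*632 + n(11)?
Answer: 252800 + sqrt(29) ≈ 2.5281e+5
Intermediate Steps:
n(y) = sqrt(18 + y)
400*632 + n(11) = 400*632 + sqrt(18 + 11) = 252800 + sqrt(29)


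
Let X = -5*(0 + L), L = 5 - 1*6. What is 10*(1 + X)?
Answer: 60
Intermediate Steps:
L = -1 (L = 5 - 6 = -1)
X = 5 (X = -5*(0 - 1) = -5*(-1) = 5)
10*(1 + X) = 10*(1 + 5) = 10*6 = 60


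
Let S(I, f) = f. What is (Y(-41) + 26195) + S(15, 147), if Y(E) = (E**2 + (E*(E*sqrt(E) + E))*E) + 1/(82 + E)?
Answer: -1676817/41 - 68921*I*sqrt(41) ≈ -40898.0 - 4.4131e+5*I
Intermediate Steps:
Y(E) = E**2 + 1/(82 + E) + E**2*(E + E**(3/2)) (Y(E) = (E**2 + (E*(E**(3/2) + E))*E) + 1/(82 + E) = (E**2 + (E*(E + E**(3/2)))*E) + 1/(82 + E) = (E**2 + E**2*(E + E**(3/2))) + 1/(82 + E) = E**2 + 1/(82 + E) + E**2*(E + E**(3/2)))
(Y(-41) + 26195) + S(15, 147) = ((1 + (-41)**4 + (-41)**(9/2) + 82*(-41)**2 + 82*(-41)**(7/2) + 83*(-41)**3)/(82 - 41) + 26195) + 147 = ((1 + 2825761 + 2825761*I*sqrt(41) + 82*1681 + 82*(-68921*I*sqrt(41)) + 83*(-68921))/41 + 26195) + 147 = ((1 + 2825761 + 2825761*I*sqrt(41) + 137842 - 5651522*I*sqrt(41) - 5720443)/41 + 26195) + 147 = ((-2756839 - 2825761*I*sqrt(41))/41 + 26195) + 147 = ((-2756839/41 - 68921*I*sqrt(41)) + 26195) + 147 = (-1682844/41 - 68921*I*sqrt(41)) + 147 = -1676817/41 - 68921*I*sqrt(41)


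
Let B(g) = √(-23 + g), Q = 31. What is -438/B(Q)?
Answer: -219*√2/2 ≈ -154.86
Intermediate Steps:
-438/B(Q) = -438/√(-23 + 31) = -438*√2/4 = -219*√2/2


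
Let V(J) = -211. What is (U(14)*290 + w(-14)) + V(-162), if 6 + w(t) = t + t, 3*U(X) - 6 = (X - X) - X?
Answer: -3055/3 ≈ -1018.3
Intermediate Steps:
U(X) = 2 - X/3 (U(X) = 2 + ((X - X) - X)/3 = 2 + (0 - X)/3 = 2 + (-X)/3 = 2 - X/3)
w(t) = -6 + 2*t (w(t) = -6 + (t + t) = -6 + 2*t)
(U(14)*290 + w(-14)) + V(-162) = ((2 - ⅓*14)*290 + (-6 + 2*(-14))) - 211 = ((2 - 14/3)*290 + (-6 - 28)) - 211 = (-8/3*290 - 34) - 211 = (-2320/3 - 34) - 211 = -2422/3 - 211 = -3055/3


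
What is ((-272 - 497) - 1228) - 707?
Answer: -2704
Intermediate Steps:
((-272 - 497) - 1228) - 707 = (-769 - 1228) - 707 = -1997 - 707 = -2704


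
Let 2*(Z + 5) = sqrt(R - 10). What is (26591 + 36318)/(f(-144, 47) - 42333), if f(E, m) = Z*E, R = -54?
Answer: -872610739/577324515 + 4026176*I/192441505 ≈ -1.5115 + 0.020922*I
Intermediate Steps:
Z = -5 + 4*I (Z = -5 + sqrt(-54 - 10)/2 = -5 + sqrt(-64)/2 = -5 + (8*I)/2 = -5 + 4*I ≈ -5.0 + 4.0*I)
f(E, m) = E*(-5 + 4*I) (f(E, m) = (-5 + 4*I)*E = E*(-5 + 4*I))
(26591 + 36318)/(f(-144, 47) - 42333) = (26591 + 36318)/(-144*(-5 + 4*I) - 42333) = 62909/((720 - 576*I) - 42333) = 62909/(-41613 - 576*I) = 62909*((-41613 + 576*I)/1731973545) = 62909*(-41613 + 576*I)/1731973545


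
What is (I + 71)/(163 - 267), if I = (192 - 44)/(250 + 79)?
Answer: -23507/34216 ≈ -0.68702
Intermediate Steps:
I = 148/329 ≈ 0.44985
(I + 71)/(163 - 267) = (148/329 + 71)/(163 - 267) = (23507/329)/(-104) = (23507/329)*(-1/104) = -23507/34216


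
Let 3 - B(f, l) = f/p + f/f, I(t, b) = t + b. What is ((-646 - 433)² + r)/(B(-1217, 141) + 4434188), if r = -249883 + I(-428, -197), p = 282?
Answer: 257672706/1250442797 ≈ 0.20607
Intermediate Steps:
I(t, b) = b + t
B(f, l) = 2 - f/282 (B(f, l) = 3 - (f/282 + f/f) = 3 - (f*(1/282) + 1) = 3 - (f/282 + 1) = 3 - (1 + f/282) = 3 + (-1 - f/282) = 2 - f/282)
r = -250508 (r = -249883 + (-197 - 428) = -249883 - 625 = -250508)
((-646 - 433)² + r)/(B(-1217, 141) + 4434188) = ((-646 - 433)² - 250508)/((2 - 1/282*(-1217)) + 4434188) = ((-1079)² - 250508)/((2 + 1217/282) + 4434188) = (1164241 - 250508)/(1781/282 + 4434188) = 913733/(1250442797/282) = 913733*(282/1250442797) = 257672706/1250442797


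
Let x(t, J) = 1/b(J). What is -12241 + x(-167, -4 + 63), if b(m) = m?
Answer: -722218/59 ≈ -12241.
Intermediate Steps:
x(t, J) = 1/J
-12241 + x(-167, -4 + 63) = -12241 + 1/(-4 + 63) = -12241 + 1/59 = -722218/59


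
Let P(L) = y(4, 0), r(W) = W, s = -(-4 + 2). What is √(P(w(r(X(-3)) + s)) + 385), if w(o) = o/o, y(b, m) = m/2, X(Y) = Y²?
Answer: √385 ≈ 19.621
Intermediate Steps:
s = 2 (s = -1*(-2) = 2)
y(b, m) = m/2 (y(b, m) = m*(½) = m/2)
w(o) = 1
P(L) = 0 (P(L) = (½)*0 = 0)
√(P(w(r(X(-3)) + s)) + 385) = √(0 + 385) = √385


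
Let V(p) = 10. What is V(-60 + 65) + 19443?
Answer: 19453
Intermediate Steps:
V(-60 + 65) + 19443 = 10 + 19443 = 19453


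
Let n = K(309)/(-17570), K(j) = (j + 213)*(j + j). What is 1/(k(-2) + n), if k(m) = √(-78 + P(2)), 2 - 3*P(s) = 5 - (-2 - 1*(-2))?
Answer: -1417002930/32113966579 - 77176225*I*√79/32113966579 ≈ -0.044124 - 0.02136*I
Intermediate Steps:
P(s) = -1 (P(s) = ⅔ - (5 - (-2 - 1*(-2)))/3 = ⅔ - (5 - (-2 + 2))/3 = ⅔ - (5 - 1*0)/3 = ⅔ - (5 + 0)/3 = ⅔ - ⅓*5 = ⅔ - 5/3 = -1)
K(j) = 2*j*(213 + j) (K(j) = (213 + j)*(2*j) = 2*j*(213 + j))
k(m) = I*√79 (k(m) = √(-78 - 1) = √(-79) = I*√79)
n = -161298/8785 (n = (2*309*(213 + 309))/(-17570) = (2*309*522)*(-1/17570) = 322596*(-1/17570) = -161298/8785 ≈ -18.361)
1/(k(-2) + n) = 1/(I*√79 - 161298/8785) = 1/(-161298/8785 + I*√79)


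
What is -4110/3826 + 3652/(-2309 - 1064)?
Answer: -13917791/6452549 ≈ -2.1569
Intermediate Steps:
-4110/3826 + 3652/(-2309 - 1064) = -4110*1/3826 + 3652/(-3373) = -2055/1913 + 3652*(-1/3373) = -2055/1913 - 3652/3373 = -13917791/6452549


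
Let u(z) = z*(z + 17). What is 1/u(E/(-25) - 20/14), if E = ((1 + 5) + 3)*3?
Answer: -30625/1113304 ≈ -0.027508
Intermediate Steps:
E = 27 (E = (6 + 3)*3 = 9*3 = 27)
u(z) = z*(17 + z)
1/u(E/(-25) - 20/14) = 1/((27/(-25) - 20/14)*(17 + (27/(-25) - 20/14))) = 1/((27*(-1/25) - 20*1/14)*(17 + (27*(-1/25) - 20*1/14))) = 1/((-27/25 - 10/7)*(17 + (-27/25 - 10/7))) = 1/(-439*(17 - 439/175)/175) = 1/(-439/175*2536/175) = 1/(-1113304/30625) = -30625/1113304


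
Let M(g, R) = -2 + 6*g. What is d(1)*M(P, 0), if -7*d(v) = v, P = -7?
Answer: 44/7 ≈ 6.2857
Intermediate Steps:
d(v) = -v/7
d(1)*M(P, 0) = (-1/7*1)*(-2 + 6*(-7)) = -(-2 - 42)/7 = -1/7*(-44) = 44/7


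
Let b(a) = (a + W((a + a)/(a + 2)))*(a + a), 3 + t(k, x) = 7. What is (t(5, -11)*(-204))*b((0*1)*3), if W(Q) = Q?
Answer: 0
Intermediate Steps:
t(k, x) = 4 (t(k, x) = -3 + 7 = 4)
b(a) = 2*a*(a + 2*a/(2 + a)) (b(a) = (a + (a + a)/(a + 2))*(a + a) = (a + (2*a)/(2 + a))*(2*a) = (a + 2*a/(2 + a))*(2*a) = 2*a*(a + 2*a/(2 + a)))
(t(5, -11)*(-204))*b((0*1)*3) = (4*(-204))*(2*((0*1)*3)²*(4 + (0*1)*3)/(2 + (0*1)*3)) = -1632*(0*3)²*(4 + 0*3)/(2 + 0*3) = -1632*0²*(4 + 0)/(2 + 0) = -1632*0*4/2 = -816*0 = 0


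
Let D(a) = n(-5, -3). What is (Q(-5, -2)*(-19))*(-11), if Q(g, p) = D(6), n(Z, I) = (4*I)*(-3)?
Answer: 7524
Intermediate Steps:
n(Z, I) = -12*I
D(a) = 36 (D(a) = -12*(-3) = 36)
Q(g, p) = 36
(Q(-5, -2)*(-19))*(-11) = (36*(-19))*(-11) = -684*(-11) = 7524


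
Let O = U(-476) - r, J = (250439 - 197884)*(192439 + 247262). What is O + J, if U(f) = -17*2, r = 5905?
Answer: 23108480116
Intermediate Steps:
J = 23108486055 (J = 52555*439701 = 23108486055)
U(f) = -34
O = -5939 (O = -34 - 1*5905 = -34 - 5905 = -5939)
O + J = -5939 + 23108486055 = 23108480116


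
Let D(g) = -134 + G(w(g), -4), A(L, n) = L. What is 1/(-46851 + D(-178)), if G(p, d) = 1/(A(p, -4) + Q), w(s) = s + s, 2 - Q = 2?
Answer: -356/16726661 ≈ -2.1283e-5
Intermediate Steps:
Q = 0 (Q = 2 - 1*2 = 2 - 2 = 0)
w(s) = 2*s
G(p, d) = 1/p (G(p, d) = 1/(p + 0) = 1/p)
D(g) = -134 + 1/(2*g)
1/(-46851 + D(-178)) = 1/(-46851 + (-134 + (1/2)/(-178))) = 1/(-46851 + (-134 + (1/2)*(-1/178))) = 1/(-46851 + (-134 - 1/356)) = 1/(-46851 - 47705/356) = 1/(-16726661/356) = -356/16726661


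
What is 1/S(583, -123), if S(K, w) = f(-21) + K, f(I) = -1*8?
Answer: 1/575 ≈ 0.0017391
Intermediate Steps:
f(I) = -8
S(K, w) = -8 + K
1/S(583, -123) = 1/(-8 + 583) = 1/575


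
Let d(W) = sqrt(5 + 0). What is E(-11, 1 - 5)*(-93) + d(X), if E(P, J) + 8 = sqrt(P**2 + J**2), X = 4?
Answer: 744 + sqrt(5) - 93*sqrt(137) ≈ -342.30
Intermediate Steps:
d(W) = sqrt(5)
E(P, J) = -8 + sqrt(J**2 + P**2) (E(P, J) = -8 + sqrt(P**2 + J**2) = -8 + sqrt(J**2 + P**2))
E(-11, 1 - 5)*(-93) + d(X) = (-8 + sqrt((1 - 5)**2 + (-11)**2))*(-93) + sqrt(5) = (-8 + sqrt((-4)**2 + 121))*(-93) + sqrt(5) = (-8 + sqrt(16 + 121))*(-93) + sqrt(5) = (-8 + sqrt(137))*(-93) + sqrt(5) = (744 - 93*sqrt(137)) + sqrt(5) = 744 + sqrt(5) - 93*sqrt(137)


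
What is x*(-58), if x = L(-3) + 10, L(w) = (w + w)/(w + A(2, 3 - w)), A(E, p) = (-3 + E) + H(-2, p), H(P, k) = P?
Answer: -638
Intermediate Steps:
A(E, p) = -5 + E (A(E, p) = (-3 + E) - 2 = -5 + E)
L(w) = 2*w/(-3 + w) (L(w) = (w + w)/(w + (-5 + 2)) = (2*w)/(w - 3) = (2*w)/(-3 + w) = 2*w/(-3 + w))
x = 11 (x = 2*(-3)/(-3 - 3) + 10 = 2*(-3)/(-6) + 10 = 2*(-3)*(-1/6) + 10 = 1 + 10 = 11)
x*(-58) = 11*(-58) = -638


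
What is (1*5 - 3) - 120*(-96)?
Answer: 11522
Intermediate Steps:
(1*5 - 3) - 120*(-96) = (5 - 3) + 11520 = 2 + 11520 = 11522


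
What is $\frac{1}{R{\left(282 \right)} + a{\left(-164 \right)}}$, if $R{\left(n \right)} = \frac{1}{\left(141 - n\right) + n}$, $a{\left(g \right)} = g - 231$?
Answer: $- \frac{141}{55694} \approx -0.0025317$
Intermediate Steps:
$a{\left(g \right)} = -231 + g$
$R{\left(n \right)} = \frac{1}{141}$
$\frac{1}{R{\left(282 \right)} + a{\left(-164 \right)}} = \frac{1}{\frac{1}{141} - 395} = \frac{1}{- \frac{55694}{141}} = - \frac{141}{55694}$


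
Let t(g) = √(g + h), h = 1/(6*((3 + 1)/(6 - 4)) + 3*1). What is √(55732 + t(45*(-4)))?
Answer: √(12539700 + 15*I*√40485)/15 ≈ 236.08 + 0.02841*I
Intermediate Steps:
h = 1/15 (h = 1/(6*(4/2) + 3) = 1/(6*(4*(½)) + 3) = 1/(6*2 + 3) = 1/(12 + 3) = 1/15 ≈ 0.066667)
t(g) = √(1/15 + g) (t(g) = √(g + 1/15) = √(1/15 + g))
√(55732 + t(45*(-4))) = √(55732 + √(15 + 225*(45*(-4)))/15) = √(55732 + √(15 + 225*(-180))/15) = √(55732 + √(15 - 40500)/15) = √(55732 + √(-40485)/15) = √(55732 + (I*√40485)/15) = √(55732 + I*√40485/15)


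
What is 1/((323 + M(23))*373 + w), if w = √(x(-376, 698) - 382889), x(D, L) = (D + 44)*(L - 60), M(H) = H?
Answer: 129058/16656562069 - I*√594705/16656562069 ≈ 7.7482e-6 - 4.6298e-8*I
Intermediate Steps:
x(D, L) = (-60 + L)*(44 + D) (x(D, L) = (44 + D)*(-60 + L) = (-60 + L)*(44 + D))
w = I*√594705 (w = √((-2640 - 60*(-376) + 44*698 - 376*698) - 382889) = √((-2640 + 22560 + 30712 - 262448) - 382889) = √(-211816 - 382889) = √(-594705) = I*√594705 ≈ 771.17*I)
1/((323 + M(23))*373 + w) = 1/((323 + 23)*373 + I*√594705) = 1/(346*373 + I*√594705) = 1/(129058 + I*√594705)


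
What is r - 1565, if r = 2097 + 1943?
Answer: 2475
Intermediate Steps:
r = 4040
r - 1565 = 4040 - 1565 = 2475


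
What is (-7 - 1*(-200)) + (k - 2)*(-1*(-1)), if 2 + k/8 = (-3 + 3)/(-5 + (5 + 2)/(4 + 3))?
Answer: 175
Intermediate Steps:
k = -16 (k = -16 + 8*((-3 + 3)/(-5 + (5 + 2)/(4 + 3))) = -16 + 8*(0/(-5 + 7/7)) = -16 + 8*(0/(-5 + 7*(1/7))) = -16 + 8*(0/(-5 + 1)) = -16 + 8*(0/(-4)) = -16 + 8*(0*(-1/4)) = -16 + 8*0 = -16 + 0 = -16)
(-7 - 1*(-200)) + (k - 2)*(-1*(-1)) = (-7 - 1*(-200)) + (-16 - 2)*(-1*(-1)) = (-7 + 200) - 18*1 = 193 - 18 = 175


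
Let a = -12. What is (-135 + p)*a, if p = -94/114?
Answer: 30968/19 ≈ 1629.9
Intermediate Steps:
p = -47/57 (p = -94*1/114 = -47/57 ≈ -0.82456)
(-135 + p)*a = (-135 - 47/57)*(-12) = -7742/57*(-12) = 30968/19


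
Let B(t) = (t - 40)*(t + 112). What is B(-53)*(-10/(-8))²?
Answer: -137175/16 ≈ -8573.4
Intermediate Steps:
B(t) = (-40 + t)*(112 + t)
B(-53)*(-10/(-8))² = (-4480 + (-53)² + 72*(-53))*(-10/(-8))² = (-4480 + 2809 - 3816)*(-10*(-⅛))² = -5487*(5/4)² = -5487*25/16 = -137175/16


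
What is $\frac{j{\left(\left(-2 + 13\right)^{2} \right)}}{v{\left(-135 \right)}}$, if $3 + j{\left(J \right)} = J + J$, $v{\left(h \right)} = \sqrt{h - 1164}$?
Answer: $- \frac{239 i \sqrt{1299}}{1299} \approx - 6.6312 i$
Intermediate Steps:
$v{\left(h \right)} = \sqrt{-1164 + h}$
$j{\left(J \right)} = -3 + 2 J$ ($j{\left(J \right)} = -3 + \left(J + J\right) = -3 + 2 J$)
$\frac{j{\left(\left(-2 + 13\right)^{2} \right)}}{v{\left(-135 \right)}} = \frac{-3 + 2 \left(-2 + 13\right)^{2}}{\sqrt{-1164 - 135}} = \frac{-3 + 2 \cdot 11^{2}}{\sqrt{-1299}} = \frac{-3 + 2 \cdot 121}{i \sqrt{1299}} = \left(-3 + 242\right) \left(- \frac{i \sqrt{1299}}{1299}\right) = 239 \left(- \frac{i \sqrt{1299}}{1299}\right) = - \frac{239 i \sqrt{1299}}{1299}$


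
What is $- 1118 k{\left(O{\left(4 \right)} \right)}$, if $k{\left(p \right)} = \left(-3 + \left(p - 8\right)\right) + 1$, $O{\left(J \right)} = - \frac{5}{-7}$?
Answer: $\frac{72670}{7} \approx 10381.0$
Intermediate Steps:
$O{\left(J \right)} = \frac{5}{7}$ ($O{\left(J \right)} = \left(-5\right) \left(- \frac{1}{7}\right) = \frac{5}{7}$)
$k{\left(p \right)} = -10 + p$ ($k{\left(p \right)} = \left(-3 + \left(-8 + p\right)\right) + 1 = \left(-11 + p\right) + 1 = -10 + p$)
$- 1118 k{\left(O{\left(4 \right)} \right)} = - 1118 \left(-10 + \frac{5}{7}\right) = \left(-1118\right) \left(- \frac{65}{7}\right) = \frac{72670}{7}$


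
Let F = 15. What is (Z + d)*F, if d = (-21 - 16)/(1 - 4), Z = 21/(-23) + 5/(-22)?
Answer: 84955/506 ≈ 167.90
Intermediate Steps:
Z = -577/506 (Z = 21*(-1/23) + 5*(-1/22) = -21/23 - 5/22 = -577/506 ≈ -1.1403)
d = 37/3 (d = -37/(-3) = -37*(-1/3) = 37/3 ≈ 12.333)
(Z + d)*F = (-577/506 + 37/3)*15 = (16991/1518)*15 = 84955/506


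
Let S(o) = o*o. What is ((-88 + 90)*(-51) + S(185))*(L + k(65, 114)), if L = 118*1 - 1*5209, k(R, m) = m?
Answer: -169830171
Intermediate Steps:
L = -5091 (L = 118 - 5209 = -5091)
S(o) = o²
((-88 + 90)*(-51) + S(185))*(L + k(65, 114)) = ((-88 + 90)*(-51) + 185²)*(-5091 + 114) = (2*(-51) + 34225)*(-4977) = (-102 + 34225)*(-4977) = 34123*(-4977) = -169830171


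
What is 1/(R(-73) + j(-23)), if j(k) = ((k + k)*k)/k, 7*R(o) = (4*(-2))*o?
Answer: 7/262 ≈ 0.026718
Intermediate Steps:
R(o) = -8*o/7 (R(o) = ((4*(-2))*o)/7 = (-8*o)/7 = -8*o/7)
j(k) = 2*k (j(k) = ((2*k)*k)/k = (2*k**2)/k = 2*k)
1/(R(-73) + j(-23)) = 1/(-8/7*(-73) + 2*(-23)) = 1/(584/7 - 46) = 1/(262/7) = 7/262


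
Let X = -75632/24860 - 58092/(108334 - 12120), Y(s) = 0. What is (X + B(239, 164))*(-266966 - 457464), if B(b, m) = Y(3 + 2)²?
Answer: 157944292072756/59797001 ≈ 2.6413e+6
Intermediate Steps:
X = -1090128046/298985005 (X = -75632*1/24860 - 58092/96214 = -18908/6215 - 58092*1/96214 = -18908/6215 - 29046/48107 = -1090128046/298985005 ≈ -3.6461)
B(b, m) = 0 (B(b, m) = 0² = 0)
(X + B(239, 164))*(-266966 - 457464) = (-1090128046/298985005 + 0)*(-266966 - 457464) = -1090128046/298985005*(-724430) = 157944292072756/59797001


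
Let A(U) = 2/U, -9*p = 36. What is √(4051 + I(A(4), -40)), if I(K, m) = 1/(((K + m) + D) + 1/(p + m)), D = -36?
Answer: √44732328567/3323 ≈ 63.647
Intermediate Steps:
p = -4 (p = -⅑*36 = -4)
I(K, m) = 1/(-36 + K + m + 1/(-4 + m)) (I(K, m) = 1/(((K + m) - 36) + 1/(-4 + m)) = 1/((-36 + K + m) + 1/(-4 + m)) = 1/(-36 + K + m + 1/(-4 + m)))
√(4051 + I(A(4), -40)) = √(4051 + (-4 - 40)/(145 + (-40)² - 40*(-40) - 8/4 + (2/4)*(-40))) = √(4051 - 44/(145 + 1600 + 1600 - 8/4 + (2*(¼))*(-40))) = √(4051 - 44/(145 + 1600 + 1600 - 4*½ + (½)*(-40))) = √(4051 - 44/(145 + 1600 + 1600 - 2 - 20)) = √(4051 - 44/3323) = √(13461429/3323) = √44732328567/3323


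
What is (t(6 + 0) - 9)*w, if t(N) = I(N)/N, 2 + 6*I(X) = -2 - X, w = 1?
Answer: -167/18 ≈ -9.2778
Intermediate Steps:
I(X) = -2/3 - X/6 (I(X) = -1/3 + (-2 - X)/6 = -1/3 + (-1/3 - X/6) = -2/3 - X/6)
t(N) = (-2/3 - N/6)/N
(t(6 + 0) - 9)*w = ((-4 - (6 + 0))/(6*(6 + 0)) - 9)*1 = ((1/6)*(-4 - 1*6)/6 - 9)*1 = ((1/6)*(1/6)*(-4 - 6) - 9)*1 = ((1/6)*(1/6)*(-10) - 9)*1 = (-5/18 - 9)*1 = -167/18*1 = -167/18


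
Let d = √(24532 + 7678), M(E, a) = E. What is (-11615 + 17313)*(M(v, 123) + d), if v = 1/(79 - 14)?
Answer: 5698/65 + 5698*√32210 ≈ 1.0227e+6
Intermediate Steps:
v = 1/65 ≈ 0.015385
d = √32210 ≈ 179.47
(-11615 + 17313)*(M(v, 123) + d) = (-11615 + 17313)*(1/65 + √32210) = 5698*(1/65 + √32210) = 5698/65 + 5698*√32210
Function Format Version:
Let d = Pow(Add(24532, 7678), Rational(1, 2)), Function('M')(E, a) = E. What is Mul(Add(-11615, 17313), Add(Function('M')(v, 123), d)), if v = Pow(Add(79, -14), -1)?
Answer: Add(Rational(5698, 65), Mul(5698, Pow(32210, Rational(1, 2)))) ≈ 1.0227e+6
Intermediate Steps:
v = Rational(1, 65) (v = Pow(65, -1) = Rational(1, 65) ≈ 0.015385)
d = Pow(32210, Rational(1, 2)) ≈ 179.47
Mul(Add(-11615, 17313), Add(Function('M')(v, 123), d)) = Mul(Add(-11615, 17313), Add(Rational(1, 65), Pow(32210, Rational(1, 2)))) = Mul(5698, Add(Rational(1, 65), Pow(32210, Rational(1, 2)))) = Add(Rational(5698, 65), Mul(5698, Pow(32210, Rational(1, 2))))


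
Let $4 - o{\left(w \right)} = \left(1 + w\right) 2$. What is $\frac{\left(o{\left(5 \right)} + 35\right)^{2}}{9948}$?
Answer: $\frac{243}{3316} \approx 0.073281$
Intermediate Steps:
$o{\left(w \right)} = 2 - 2 w$ ($o{\left(w \right)} = 4 - \left(1 + w\right) 2 = 4 - \left(2 + 2 w\right) = 2 - 2 w$)
$\frac{\left(o{\left(5 \right)} + 35\right)^{2}}{9948} = \frac{\left(\left(2 - 10\right) + 35\right)^{2}}{9948} = \left(\left(2 - 10\right) + 35\right)^{2} \cdot \frac{1}{9948} = \left(-8 + 35\right)^{2} \cdot \frac{1}{9948} = 27^{2} \cdot \frac{1}{9948} = 729 \cdot \frac{1}{9948} = \frac{243}{3316}$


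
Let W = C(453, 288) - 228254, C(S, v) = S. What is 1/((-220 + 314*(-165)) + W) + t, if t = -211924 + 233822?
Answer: 6127739237/279831 ≈ 21898.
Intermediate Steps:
t = 21898
W = -227801 (W = 453 - 228254 = -227801)
1/((-220 + 314*(-165)) + W) + t = 1/((-220 + 314*(-165)) - 227801) + 21898 = 1/((-220 - 51810) - 227801) + 21898 = 1/(-52030 - 227801) + 21898 = 1/(-279831) + 21898 = -1/279831 + 21898 = 6127739237/279831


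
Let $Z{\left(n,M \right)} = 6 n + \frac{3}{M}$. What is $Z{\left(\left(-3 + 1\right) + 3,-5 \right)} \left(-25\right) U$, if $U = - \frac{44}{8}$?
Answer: $\frac{1485}{2} \approx 742.5$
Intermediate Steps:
$Z{\left(n,M \right)} = \frac{3}{M} + 6 n$
$U = - \frac{11}{2}$ ($U = \left(-44\right) \frac{1}{8} = - \frac{11}{2} \approx -5.5$)
$Z{\left(\left(-3 + 1\right) + 3,-5 \right)} \left(-25\right) U = \left(\frac{3}{-5} + 6 \left(\left(-3 + 1\right) + 3\right)\right) \left(-25\right) \left(- \frac{11}{2}\right) = \left(3 \left(- \frac{1}{5}\right) + 6 \left(-2 + 3\right)\right) \left(-25\right) \left(- \frac{11}{2}\right) = \left(- \frac{3}{5} + 6 \cdot 1\right) \left(-25\right) \left(- \frac{11}{2}\right) = \left(- \frac{3}{5} + 6\right) \left(-25\right) \left(- \frac{11}{2}\right) = \frac{27}{5} \left(-25\right) \left(- \frac{11}{2}\right) = \left(-135\right) \left(- \frac{11}{2}\right) = \frac{1485}{2}$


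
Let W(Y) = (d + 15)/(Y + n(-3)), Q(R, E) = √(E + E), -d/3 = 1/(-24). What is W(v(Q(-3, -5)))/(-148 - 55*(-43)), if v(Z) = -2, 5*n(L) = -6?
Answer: -605/283776 ≈ -0.0021320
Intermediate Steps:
n(L) = -6/5 (n(L) = (⅕)*(-6) = -6/5)
d = ⅛ (d = -3/(-24) = -3*(-1/24) = ⅛ ≈ 0.12500)
Q(R, E) = √2*√E (Q(R, E) = √(2*E) = √2*√E)
W(Y) = 121/(8*(-6/5 + Y)) (W(Y) = (⅛ + 15)/(Y - 6/5) = 121/(8*(-6/5 + Y)))
W(v(Q(-3, -5)))/(-148 - 55*(-43)) = (605/(8*(-6 + 5*(-2))))/(-148 - 55*(-43)) = (605/(8*(-6 - 10)))/(-148 + 2365) = ((605/8)/(-16))/2217 = ((605/8)*(-1/16))*(1/2217) = -605/128*1/2217 = -605/283776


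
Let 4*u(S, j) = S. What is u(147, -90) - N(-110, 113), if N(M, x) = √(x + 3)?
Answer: 147/4 - 2*√29 ≈ 25.980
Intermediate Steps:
N(M, x) = √(3 + x)
u(S, j) = S/4
u(147, -90) - N(-110, 113) = (¼)*147 - √(3 + 113) = 147/4 - √116 = 147/4 - 2*√29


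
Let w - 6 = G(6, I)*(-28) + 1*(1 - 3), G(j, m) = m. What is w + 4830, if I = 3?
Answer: 4750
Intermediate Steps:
w = -80 (w = 6 + (3*(-28) + 1*(1 - 3)) = 6 + (-84 + 1*(-2)) = 6 + (-84 - 2) = 6 - 86 = -80)
w + 4830 = -80 + 4830 = 4750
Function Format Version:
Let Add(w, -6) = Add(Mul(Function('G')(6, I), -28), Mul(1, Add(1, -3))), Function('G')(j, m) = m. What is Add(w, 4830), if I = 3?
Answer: 4750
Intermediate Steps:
w = -80 (w = Add(6, Add(Mul(3, -28), Mul(1, Add(1, -3)))) = Add(6, Add(-84, Mul(1, -2))) = Add(6, Add(-84, -2)) = Add(6, -86) = -80)
Add(w, 4830) = Add(-80, 4830) = 4750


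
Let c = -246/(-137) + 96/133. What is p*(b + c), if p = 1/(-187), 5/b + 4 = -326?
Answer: -3009199/224883582 ≈ -0.013381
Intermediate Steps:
b = -1/66 (b = 5/(-4 - 326) = 5/(-330) = 5*(-1/330) = -1/66 ≈ -0.015152)
c = 45870/18221 (c = -246*(-1/137) + 96*(1/133) = 246/137 + 96/133 = 45870/18221 ≈ 2.5174)
p = -1/187 ≈ -0.0053476
p*(b + c) = -(-1/66 + 45870/18221)/187 = -1/187*3009199/1202586 = -3009199/224883582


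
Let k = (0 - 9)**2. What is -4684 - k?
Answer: -4765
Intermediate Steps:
k = 81 (k = (-9)**2 = 81)
-4684 - k = -4684 - 1*81 = -4684 - 81 = -4765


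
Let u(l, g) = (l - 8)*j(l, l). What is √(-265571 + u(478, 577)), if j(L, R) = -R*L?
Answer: I*√107653051 ≈ 10376.0*I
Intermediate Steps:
j(L, R) = -L*R
u(l, g) = -l²*(-8 + l) (u(l, g) = (l - 8)*(-l*l) = (-8 + l)*(-l²) = -l²*(-8 + l))
√(-265571 + u(478, 577)) = √(-265571 + 478²*(8 - 1*478)) = √(-265571 + 228484*(8 - 478)) = √(-265571 + 228484*(-470)) = √(-265571 - 107387480) = √(-107653051) = I*√107653051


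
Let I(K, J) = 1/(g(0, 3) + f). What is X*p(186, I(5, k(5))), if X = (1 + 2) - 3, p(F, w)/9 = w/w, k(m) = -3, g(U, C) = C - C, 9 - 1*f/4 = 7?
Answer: 0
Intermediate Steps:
f = 8 (f = 36 - 4*7 = 36 - 28 = 8)
g(U, C) = 0
I(K, J) = ⅛ (I(K, J) = 1/(0 + 8) = 1/8 = ⅛)
p(F, w) = 9 (p(F, w) = 9*(w/w) = 9*1 = 9)
X = 0 (X = 3 - 3 = 0)
X*p(186, I(5, k(5))) = 0*9 = 0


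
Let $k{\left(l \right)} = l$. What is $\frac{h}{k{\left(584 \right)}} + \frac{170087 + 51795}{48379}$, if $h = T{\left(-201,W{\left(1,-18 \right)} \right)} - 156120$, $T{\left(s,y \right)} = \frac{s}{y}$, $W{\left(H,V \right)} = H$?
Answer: $- \frac{7433074571}{28253336} \approx -263.09$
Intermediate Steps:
$h = -156321$ ($h = - \frac{201}{1} - 156120 = \left(-201\right) 1 - 156120 = -201 - 156120 = -156321$)
$\frac{h}{k{\left(584 \right)}} + \frac{170087 + 51795}{48379} = - \frac{156321}{584} + \frac{170087 + 51795}{48379} = \left(-156321\right) \frac{1}{584} + 221882 \cdot \frac{1}{48379} = - \frac{156321}{584} + \frac{221882}{48379} = - \frac{7433074571}{28253336}$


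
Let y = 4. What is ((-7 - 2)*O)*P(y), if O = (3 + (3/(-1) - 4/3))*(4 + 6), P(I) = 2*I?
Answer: 960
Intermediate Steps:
O = -40/3 (O = (3 + (3*(-1) - 4*1/3))*10 = (3 + (-3 - 4/3))*10 = (3 - 13/3)*10 = -4/3*10 = -40/3 ≈ -13.333)
((-7 - 2)*O)*P(y) = ((-7 - 2)*(-40/3))*(2*4) = -9*(-40/3)*8 = 120*8 = 960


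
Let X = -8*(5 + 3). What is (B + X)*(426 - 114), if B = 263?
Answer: 62088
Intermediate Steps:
X = -64 (X = -8*8 = -64)
(B + X)*(426 - 114) = (263 - 64)*(426 - 114) = 199*312 = 62088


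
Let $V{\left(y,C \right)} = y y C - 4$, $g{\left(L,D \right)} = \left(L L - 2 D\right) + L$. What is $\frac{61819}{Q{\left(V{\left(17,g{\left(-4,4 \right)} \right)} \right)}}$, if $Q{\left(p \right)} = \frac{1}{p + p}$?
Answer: $142430976$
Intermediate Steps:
$g{\left(L,D \right)} = L + L^{2} - 2 D$ ($g{\left(L,D \right)} = \left(L^{2} - 2 D\right) + L = L + L^{2} - 2 D$)
$V{\left(y,C \right)} = -4 + C y^{2}$ ($V{\left(y,C \right)} = y^{2} C - 4 = C y^{2} - 4 = -4 + C y^{2}$)
$Q{\left(p \right)} = \frac{1}{2 p}$
$\frac{61819}{Q{\left(V{\left(17,g{\left(-4,4 \right)} \right)} \right)}} = \frac{61819}{\frac{1}{2} \frac{1}{-4 + \left(-4 + \left(-4\right)^{2} - 8\right) 17^{2}}} = \frac{61819}{\frac{1}{2} \frac{1}{-4 + \left(-4 + 16 - 8\right) 289}} = \frac{61819}{\frac{1}{2} \frac{1}{-4 + 4 \cdot 289}} = \frac{61819}{\frac{1}{2} \frac{1}{-4 + 1156}} = \frac{61819}{\frac{1}{2} \cdot \frac{1}{1152}} = 61819 \frac{1}{\frac{1}{2304}} = 61819 \cdot 2304 = 142430976$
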